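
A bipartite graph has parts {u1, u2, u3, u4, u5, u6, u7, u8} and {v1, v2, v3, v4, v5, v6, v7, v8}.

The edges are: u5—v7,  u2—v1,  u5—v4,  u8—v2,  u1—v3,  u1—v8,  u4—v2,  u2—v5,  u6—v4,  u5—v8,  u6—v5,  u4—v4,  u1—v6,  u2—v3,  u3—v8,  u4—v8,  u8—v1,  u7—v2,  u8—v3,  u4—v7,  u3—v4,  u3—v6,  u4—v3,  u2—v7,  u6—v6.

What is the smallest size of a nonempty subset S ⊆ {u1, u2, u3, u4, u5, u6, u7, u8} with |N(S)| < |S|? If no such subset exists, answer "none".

A matching saturating every left vertex exists, for instance u1→v6, u2→v7, u3→v8, u4→v3, u5→v4, u6→v5, u7→v2, u8→v1.
By Hall's marriage theorem, this means |N(S)| ≥ |S| for every subset S, so no violating subset exists.

none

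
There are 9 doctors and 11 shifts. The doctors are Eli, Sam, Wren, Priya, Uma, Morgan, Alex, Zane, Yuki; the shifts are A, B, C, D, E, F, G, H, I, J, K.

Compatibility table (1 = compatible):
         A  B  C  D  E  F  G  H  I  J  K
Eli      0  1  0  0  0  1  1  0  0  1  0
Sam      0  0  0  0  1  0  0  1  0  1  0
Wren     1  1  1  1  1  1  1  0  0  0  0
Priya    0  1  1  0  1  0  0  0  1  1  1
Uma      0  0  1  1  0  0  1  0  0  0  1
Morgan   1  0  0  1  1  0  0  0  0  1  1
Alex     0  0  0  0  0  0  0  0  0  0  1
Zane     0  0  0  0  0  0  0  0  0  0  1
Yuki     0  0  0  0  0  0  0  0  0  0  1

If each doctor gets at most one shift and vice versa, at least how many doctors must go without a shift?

2

For example, pair Eli→B, Sam→E, Wren→G, Priya→J, Uma→C, Morgan→A, Alex→K.
The set {Alex, Zane, Yuki} has only 1 neighbour ({K}), so by Hall's theorem at most 7 of the 9 doctors can be matched.
That matches 7 of the 9, leaving 2 unmatched; no matching can do better.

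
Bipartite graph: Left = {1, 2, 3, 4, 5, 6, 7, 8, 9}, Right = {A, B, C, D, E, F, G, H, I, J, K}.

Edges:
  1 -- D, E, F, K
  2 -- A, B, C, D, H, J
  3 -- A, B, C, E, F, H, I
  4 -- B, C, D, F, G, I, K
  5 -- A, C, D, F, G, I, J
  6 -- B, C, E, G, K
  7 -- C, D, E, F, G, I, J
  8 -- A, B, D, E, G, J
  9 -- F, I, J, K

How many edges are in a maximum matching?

9

One maximum matching: 1→D, 2→H, 3→A, 4→B, 5→F, 6→K, 7→E, 8→G, 9→J.
This saturates every left vertex, so 9 is the maximum.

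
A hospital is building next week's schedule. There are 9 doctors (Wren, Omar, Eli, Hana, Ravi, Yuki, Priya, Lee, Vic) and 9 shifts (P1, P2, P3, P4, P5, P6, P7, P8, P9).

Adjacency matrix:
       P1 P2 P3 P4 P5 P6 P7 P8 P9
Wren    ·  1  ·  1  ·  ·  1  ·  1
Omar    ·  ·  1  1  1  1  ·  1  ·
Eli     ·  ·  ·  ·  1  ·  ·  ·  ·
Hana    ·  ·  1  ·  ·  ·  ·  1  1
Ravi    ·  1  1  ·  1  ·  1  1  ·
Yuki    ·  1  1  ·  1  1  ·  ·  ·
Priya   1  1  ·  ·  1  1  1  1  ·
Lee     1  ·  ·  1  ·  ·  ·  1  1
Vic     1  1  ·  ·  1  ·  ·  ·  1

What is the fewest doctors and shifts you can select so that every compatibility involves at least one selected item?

A maximum matching has 9 edges (e.g. Wren–P7, Omar–P8, Eli–P5, Hana–P9, Ravi–P3, Yuki–P6, Priya–P2, Lee–P4, Vic–P1).
By König's theorem the minimum vertex cover has the same size. One such cover is {Wren, Omar, Eli, Hana, Ravi, Yuki, Priya, Lee, Vic}.

9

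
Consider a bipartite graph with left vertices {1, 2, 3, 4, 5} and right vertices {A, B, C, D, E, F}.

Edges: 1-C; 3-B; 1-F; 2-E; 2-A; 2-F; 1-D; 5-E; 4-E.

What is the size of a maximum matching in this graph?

A valid assignment of size 4: 1→C, 2→F, 3→B, 4→E.
The set {4, 5} has only 1 neighbour ({E}), so by Hall's theorem at most 4 of the 5 left vertices can be matched.

4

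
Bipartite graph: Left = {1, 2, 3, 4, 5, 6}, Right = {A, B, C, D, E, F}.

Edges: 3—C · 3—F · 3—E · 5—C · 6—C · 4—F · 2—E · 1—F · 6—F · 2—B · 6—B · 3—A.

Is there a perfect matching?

The set {1, 4} has only 1 neighbour ({F}), so by Hall's theorem at most 5 of the 6 left vertices can be matched.
Hence no matching covers every left vertex.

No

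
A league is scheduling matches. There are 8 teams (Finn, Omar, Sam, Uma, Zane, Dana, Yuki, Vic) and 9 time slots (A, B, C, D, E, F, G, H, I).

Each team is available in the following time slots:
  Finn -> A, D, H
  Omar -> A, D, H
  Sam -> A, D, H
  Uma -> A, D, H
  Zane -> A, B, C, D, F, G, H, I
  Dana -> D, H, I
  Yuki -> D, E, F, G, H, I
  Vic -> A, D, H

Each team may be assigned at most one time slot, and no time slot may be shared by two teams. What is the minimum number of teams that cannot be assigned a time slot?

A valid assignment of size 6: Finn→A, Omar→H, Sam→D, Zane→B, Dana→I, Yuki→G.
The set {Finn, Omar, Sam, Uma, Vic} has only 3 neighbours ({A, D, H}), so by Hall's theorem at most 6 of the 8 teams can be matched.
That matches 6 of the 8, leaving 2 unmatched; no matching can do better.

2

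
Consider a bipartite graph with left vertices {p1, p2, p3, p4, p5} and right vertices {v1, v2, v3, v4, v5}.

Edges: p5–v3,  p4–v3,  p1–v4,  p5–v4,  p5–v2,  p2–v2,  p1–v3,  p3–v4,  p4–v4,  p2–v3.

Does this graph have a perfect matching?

The set {p1, p2, p3, p4, p5} has only 3 neighbours ({v2, v3, v4}), so by Hall's theorem at most 3 of the 5 left vertices can be matched.
Hence no matching covers every left vertex.

No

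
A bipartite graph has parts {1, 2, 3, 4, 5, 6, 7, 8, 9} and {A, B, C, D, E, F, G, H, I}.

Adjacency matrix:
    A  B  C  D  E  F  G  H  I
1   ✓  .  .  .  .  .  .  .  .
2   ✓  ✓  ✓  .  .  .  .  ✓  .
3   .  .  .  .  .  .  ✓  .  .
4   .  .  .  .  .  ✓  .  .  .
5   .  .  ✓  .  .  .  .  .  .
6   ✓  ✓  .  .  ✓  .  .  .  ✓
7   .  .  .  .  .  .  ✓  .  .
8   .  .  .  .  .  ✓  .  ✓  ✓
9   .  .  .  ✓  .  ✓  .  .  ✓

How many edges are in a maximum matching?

8

A valid assignment of size 8: 1-A, 2-B, 3-G, 4-F, 5-C, 6-I, 8-H, 9-D.
The set {3, 7} has only 1 neighbour ({G}), so by Hall's theorem at most 8 of the 9 left vertices can be matched.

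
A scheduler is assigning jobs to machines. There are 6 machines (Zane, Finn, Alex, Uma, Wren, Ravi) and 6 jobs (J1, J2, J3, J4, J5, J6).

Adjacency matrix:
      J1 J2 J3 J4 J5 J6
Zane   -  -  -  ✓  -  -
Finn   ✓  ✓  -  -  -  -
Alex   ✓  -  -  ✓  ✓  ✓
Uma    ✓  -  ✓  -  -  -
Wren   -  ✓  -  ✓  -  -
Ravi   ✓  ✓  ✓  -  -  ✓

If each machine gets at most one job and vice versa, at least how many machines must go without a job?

A valid assignment of size 6: Zane-J4, Finn-J1, Alex-J5, Uma-J3, Wren-J2, Ravi-J6.
This saturates every machine, so 6 is the maximum.
That matches 6 of the 6, leaving 0 unmatched; no matching can do better.

0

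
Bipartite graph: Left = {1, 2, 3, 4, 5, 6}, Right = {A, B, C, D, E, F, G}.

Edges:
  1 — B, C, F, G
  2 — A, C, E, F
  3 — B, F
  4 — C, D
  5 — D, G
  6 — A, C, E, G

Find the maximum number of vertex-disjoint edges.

6

For example, pair 1→F, 2→C, 3→B, 4→D, 5→G, 6→E.
This saturates every left vertex, so 6 is the maximum.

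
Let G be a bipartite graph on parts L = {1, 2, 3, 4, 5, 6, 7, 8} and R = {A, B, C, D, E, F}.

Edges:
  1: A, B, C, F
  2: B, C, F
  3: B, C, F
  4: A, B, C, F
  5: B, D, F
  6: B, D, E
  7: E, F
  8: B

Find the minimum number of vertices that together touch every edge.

6

{A, B, C, D, E, F} is a vertex cover of size 6: every edge has an endpoint in this set.
No smaller cover exists because 1–A, 2–C, 3–F, 4–B, 5–D, 6–E is a matching of size 6, and a cover must include an endpoint of each of these disjoint edges (König's theorem).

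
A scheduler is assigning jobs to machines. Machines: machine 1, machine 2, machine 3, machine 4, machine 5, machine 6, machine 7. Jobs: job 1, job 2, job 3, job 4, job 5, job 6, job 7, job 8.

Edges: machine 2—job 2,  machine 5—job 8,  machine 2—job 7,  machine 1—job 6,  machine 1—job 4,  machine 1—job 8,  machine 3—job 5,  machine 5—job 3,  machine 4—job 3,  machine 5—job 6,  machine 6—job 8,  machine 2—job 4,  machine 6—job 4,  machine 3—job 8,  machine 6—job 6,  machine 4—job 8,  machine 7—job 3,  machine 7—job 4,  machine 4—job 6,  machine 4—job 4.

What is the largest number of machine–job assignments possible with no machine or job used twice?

One maximum matching: machine 1→job 4, machine 2→job 2, machine 3→job 5, machine 4→job 3, machine 5→job 8, machine 6→job 6.
The set {machine 1, machine 4, machine 5, machine 6, machine 7} has only 4 neighbours ({job 3, job 4, job 6, job 8}), so by Hall's theorem at most 6 of the 7 machines can be matched.

6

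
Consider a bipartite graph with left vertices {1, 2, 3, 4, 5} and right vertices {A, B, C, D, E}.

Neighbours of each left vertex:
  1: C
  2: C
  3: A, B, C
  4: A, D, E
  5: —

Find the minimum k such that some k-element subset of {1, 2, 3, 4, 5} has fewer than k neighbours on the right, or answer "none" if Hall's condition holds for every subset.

1

Take S = {5}. Its neighbourhood is {}, so |N(S)| = 0 < |S| = 1.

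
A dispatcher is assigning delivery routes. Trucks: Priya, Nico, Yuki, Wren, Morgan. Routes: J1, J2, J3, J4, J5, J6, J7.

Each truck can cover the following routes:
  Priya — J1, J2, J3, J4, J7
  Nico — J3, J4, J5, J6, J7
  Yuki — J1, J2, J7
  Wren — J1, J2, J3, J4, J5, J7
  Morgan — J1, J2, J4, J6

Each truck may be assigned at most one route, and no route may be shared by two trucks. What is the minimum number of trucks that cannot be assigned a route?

For example, pair Priya-J2, Nico-J7, Yuki-J1, Wren-J3, Morgan-J6.
All 5 trucks are matched, so no larger matching exists.
That matches 5 of the 5, leaving 0 unmatched; no matching can do better.

0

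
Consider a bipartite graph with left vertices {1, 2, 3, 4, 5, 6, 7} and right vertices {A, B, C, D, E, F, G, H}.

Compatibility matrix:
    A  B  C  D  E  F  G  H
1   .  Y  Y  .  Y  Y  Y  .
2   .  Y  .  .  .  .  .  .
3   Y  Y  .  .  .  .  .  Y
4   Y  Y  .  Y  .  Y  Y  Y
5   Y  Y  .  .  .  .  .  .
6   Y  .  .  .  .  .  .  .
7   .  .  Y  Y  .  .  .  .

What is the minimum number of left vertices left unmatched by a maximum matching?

1

A valid assignment of size 6: 1→E, 2→B, 3→H, 4→G, 5→A, 7→C.
The set {2, 5, 6} has only 2 neighbours ({A, B}), so by Hall's theorem at most 6 of the 7 left vertices can be matched.
That matches 6 of the 7, leaving 1 unmatched; no matching can do better.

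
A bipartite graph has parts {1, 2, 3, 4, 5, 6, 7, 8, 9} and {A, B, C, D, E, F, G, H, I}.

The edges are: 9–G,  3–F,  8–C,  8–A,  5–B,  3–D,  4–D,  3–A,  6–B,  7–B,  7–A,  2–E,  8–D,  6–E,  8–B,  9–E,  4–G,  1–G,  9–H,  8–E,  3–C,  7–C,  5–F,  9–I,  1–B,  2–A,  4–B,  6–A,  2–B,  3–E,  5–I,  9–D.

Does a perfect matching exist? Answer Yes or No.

Yes

A valid assignment of size 9: 1–G, 2–B, 3–F, 4–D, 5–I, 6–E, 7–C, 8–A, 9–H.
Every left vertex is matched, so this is a perfect matching.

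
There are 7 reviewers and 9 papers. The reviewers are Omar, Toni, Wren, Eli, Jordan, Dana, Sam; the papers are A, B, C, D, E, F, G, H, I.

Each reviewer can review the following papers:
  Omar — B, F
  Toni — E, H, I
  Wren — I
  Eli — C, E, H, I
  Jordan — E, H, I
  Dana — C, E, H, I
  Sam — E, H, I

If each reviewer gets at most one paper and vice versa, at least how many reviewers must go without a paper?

One maximum matching: Omar-B, Toni-H, Wren-I, Eli-C, Jordan-E.
The set {Toni, Wren, Eli, Jordan, Dana, Sam} has only 4 neighbours ({C, E, H, I}), so by Hall's theorem at most 5 of the 7 reviewers can be matched.
That matches 5 of the 7, leaving 2 unmatched; no matching can do better.

2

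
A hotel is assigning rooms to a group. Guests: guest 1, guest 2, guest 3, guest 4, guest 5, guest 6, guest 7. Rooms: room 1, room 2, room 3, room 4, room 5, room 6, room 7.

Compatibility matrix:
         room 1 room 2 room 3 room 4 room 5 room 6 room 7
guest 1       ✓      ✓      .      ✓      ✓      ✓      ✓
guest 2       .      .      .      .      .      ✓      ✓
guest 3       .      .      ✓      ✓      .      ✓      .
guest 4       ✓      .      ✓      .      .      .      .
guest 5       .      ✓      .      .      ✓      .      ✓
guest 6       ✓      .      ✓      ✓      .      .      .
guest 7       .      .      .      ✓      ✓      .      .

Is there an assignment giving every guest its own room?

One maximum matching: guest 1-room 2, guest 2-room 7, guest 3-room 6, guest 4-room 1, guest 5-room 5, guest 6-room 3, guest 7-room 4.
Every guest is matched, so this is a perfect matching.

Yes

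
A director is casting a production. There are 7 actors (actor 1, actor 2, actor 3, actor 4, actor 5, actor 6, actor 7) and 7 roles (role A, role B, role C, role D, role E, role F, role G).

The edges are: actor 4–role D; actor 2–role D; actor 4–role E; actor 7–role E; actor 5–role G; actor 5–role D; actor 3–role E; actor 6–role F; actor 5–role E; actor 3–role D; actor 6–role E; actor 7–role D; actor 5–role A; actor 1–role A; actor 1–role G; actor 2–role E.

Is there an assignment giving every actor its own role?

No

The set {actor 2, actor 3, actor 4, actor 7} has only 2 neighbours ({role D, role E}), so by Hall's theorem at most 5 of the 7 actors can be matched.
Hence no matching covers every actor.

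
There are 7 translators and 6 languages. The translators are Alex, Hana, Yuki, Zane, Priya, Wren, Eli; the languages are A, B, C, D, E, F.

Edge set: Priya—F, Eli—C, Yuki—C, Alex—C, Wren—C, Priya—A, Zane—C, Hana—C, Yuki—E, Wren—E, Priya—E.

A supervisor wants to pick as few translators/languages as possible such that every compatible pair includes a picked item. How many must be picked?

3

{Priya, C, E} is a vertex cover of size 3: every edge has an endpoint in this set.
No smaller cover exists because Alex–C, Yuki–E, Priya–F is a matching of size 3, and a cover must include an endpoint of each of these disjoint edges (König's theorem).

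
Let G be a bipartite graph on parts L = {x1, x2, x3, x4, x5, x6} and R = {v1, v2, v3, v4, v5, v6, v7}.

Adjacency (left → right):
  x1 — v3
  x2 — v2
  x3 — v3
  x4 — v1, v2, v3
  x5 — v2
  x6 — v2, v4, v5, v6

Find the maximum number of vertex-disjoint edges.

For example, pair x1→v3, x2→v2, x4→v1, x6→v6.
The set {x1, x2, x3, x5} has only 2 neighbours ({v2, v3}), so by Hall's theorem at most 4 of the 6 left vertices can be matched.

4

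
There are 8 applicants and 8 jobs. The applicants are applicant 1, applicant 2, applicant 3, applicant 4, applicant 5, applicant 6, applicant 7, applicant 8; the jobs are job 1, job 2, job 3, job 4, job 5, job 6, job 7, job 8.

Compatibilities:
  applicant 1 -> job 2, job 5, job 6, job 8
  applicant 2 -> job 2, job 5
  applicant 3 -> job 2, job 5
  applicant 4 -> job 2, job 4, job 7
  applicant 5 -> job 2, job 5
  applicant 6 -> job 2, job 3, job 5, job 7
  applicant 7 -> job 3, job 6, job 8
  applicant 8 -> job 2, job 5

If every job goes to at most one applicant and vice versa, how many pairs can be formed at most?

For example, pair applicant 1-job 6, applicant 2-job 5, applicant 3-job 2, applicant 4-job 4, applicant 6-job 7, applicant 7-job 3.
The set {applicant 2, applicant 3, applicant 5, applicant 8} has only 2 neighbours ({job 2, job 5}), so by Hall's theorem at most 6 of the 8 applicants can be matched.

6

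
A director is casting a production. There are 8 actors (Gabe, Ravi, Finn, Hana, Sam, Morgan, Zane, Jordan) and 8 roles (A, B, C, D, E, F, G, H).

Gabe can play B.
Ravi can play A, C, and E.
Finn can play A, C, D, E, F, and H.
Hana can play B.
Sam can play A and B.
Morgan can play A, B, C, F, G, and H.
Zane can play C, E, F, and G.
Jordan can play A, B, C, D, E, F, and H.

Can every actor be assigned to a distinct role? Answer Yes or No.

The set {Gabe, Hana} has only 1 neighbour ({B}), so by Hall's theorem at most 7 of the 8 actors can be matched.
Hence no matching covers every actor.

No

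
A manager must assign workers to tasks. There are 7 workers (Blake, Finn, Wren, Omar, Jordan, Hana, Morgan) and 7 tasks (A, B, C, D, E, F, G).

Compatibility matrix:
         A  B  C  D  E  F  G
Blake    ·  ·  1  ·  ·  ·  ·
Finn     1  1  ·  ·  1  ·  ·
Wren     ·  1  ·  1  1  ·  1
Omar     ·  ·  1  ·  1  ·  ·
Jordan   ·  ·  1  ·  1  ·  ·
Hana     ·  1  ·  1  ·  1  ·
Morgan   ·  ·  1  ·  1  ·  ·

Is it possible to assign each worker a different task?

No

The set {Blake, Omar, Jordan, Morgan} has only 2 neighbours ({C, E}), so by Hall's theorem at most 5 of the 7 workers can be matched.
Hence no matching covers every worker.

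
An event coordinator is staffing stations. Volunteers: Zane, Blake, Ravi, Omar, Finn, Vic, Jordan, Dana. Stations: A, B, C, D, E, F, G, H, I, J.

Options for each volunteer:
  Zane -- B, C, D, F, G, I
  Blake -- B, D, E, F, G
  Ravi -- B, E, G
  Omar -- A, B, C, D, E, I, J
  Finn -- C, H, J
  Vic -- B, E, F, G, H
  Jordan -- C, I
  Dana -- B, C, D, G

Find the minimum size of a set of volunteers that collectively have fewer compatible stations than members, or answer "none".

none

A matching saturating every volunteer exists, for instance Zane→G, Blake→F, Ravi→E, Omar→A, Finn→J, Vic→H, Jordan→C, Dana→B.
By Hall's marriage theorem, this means |N(S)| ≥ |S| for every subset S, so no violating subset exists.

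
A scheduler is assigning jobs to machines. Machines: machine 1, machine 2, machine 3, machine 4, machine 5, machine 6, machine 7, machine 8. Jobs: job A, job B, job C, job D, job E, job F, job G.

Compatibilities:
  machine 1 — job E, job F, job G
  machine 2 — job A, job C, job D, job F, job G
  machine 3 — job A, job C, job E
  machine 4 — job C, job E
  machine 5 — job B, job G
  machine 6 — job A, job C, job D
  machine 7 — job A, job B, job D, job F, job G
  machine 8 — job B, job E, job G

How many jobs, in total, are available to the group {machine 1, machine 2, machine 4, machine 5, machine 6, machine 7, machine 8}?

7

The union of neighbours of {machine 1, machine 2, machine 4, machine 5, machine 6, machine 7, machine 8} is {job A, job B, job C, job D, job E, job F, job G}, which has 7 elements.
Since |N(S)| = 7 ≥ |S| = 7, Hall's condition holds for this subset.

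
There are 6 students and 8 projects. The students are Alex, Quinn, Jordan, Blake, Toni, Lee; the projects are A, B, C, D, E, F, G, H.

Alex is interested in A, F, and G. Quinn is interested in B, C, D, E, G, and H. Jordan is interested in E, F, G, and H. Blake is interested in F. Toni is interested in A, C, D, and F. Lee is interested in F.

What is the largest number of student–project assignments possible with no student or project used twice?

One maximum matching: Alex-G, Quinn-E, Jordan-H, Blake-F, Toni-C.
The set {Blake, Lee} has only 1 neighbour ({F}), so by Hall's theorem at most 5 of the 6 students can be matched.

5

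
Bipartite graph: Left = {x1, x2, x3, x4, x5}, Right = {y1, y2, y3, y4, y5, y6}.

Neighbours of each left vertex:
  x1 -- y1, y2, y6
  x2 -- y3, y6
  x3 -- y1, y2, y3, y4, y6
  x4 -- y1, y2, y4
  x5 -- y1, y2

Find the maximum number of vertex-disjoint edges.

For example, pair x1–y6, x2–y3, x3–y4, x4–y2, x5–y1.
All 5 left vertices are matched, so no larger matching exists.

5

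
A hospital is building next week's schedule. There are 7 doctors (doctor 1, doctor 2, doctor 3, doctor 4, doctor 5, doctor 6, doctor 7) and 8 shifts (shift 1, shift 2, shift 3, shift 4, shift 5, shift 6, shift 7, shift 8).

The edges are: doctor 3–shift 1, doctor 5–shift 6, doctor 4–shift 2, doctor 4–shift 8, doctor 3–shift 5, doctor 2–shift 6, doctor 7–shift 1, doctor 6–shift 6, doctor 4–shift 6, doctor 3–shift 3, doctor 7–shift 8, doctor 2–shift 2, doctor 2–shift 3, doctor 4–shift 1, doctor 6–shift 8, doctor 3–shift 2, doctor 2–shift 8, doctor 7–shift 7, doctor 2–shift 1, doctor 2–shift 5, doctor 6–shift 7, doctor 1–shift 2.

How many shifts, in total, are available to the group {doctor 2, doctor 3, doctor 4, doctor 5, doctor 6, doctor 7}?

7

The union of neighbours of {doctor 2, doctor 3, doctor 4, doctor 5, doctor 6, doctor 7} is {shift 1, shift 2, shift 3, shift 5, shift 6, shift 7, shift 8}, which has 7 elements.
Since |N(S)| = 7 ≥ |S| = 6, Hall's condition holds for this subset.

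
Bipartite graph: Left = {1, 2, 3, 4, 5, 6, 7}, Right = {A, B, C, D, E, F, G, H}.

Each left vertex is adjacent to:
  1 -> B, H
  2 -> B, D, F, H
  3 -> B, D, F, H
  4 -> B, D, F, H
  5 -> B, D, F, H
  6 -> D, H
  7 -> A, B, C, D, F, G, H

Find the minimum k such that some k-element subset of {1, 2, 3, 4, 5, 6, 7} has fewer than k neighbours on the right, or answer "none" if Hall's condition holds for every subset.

Take S = {1, 2, 3, 4, 5}. Its neighbourhood is {B, D, F, H}, so |N(S)| = 4 < |S| = 5.
Every subset of size less than 5 has at least as many neighbours as members, so 5 is the minimum.

5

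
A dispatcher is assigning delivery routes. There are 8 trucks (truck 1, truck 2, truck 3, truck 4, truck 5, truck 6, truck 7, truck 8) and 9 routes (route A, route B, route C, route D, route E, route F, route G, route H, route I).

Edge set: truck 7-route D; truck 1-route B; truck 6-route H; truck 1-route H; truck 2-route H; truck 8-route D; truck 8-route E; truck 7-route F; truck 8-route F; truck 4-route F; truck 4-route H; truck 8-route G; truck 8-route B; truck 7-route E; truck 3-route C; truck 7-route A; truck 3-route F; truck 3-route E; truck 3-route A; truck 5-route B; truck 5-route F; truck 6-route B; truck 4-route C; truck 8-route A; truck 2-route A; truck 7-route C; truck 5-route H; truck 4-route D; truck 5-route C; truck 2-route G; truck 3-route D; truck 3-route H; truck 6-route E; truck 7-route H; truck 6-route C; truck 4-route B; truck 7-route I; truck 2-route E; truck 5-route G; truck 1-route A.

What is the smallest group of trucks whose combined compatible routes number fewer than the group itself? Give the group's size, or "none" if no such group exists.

A matching saturating every truck exists, for instance truck 1→route B, truck 2→route G, truck 3→route A, truck 4→route H, truck 5→route F, truck 6→route C, truck 7→route D, truck 8→route E.
By Hall's marriage theorem, this means |N(S)| ≥ |S| for every subset S, so no violating subset exists.

none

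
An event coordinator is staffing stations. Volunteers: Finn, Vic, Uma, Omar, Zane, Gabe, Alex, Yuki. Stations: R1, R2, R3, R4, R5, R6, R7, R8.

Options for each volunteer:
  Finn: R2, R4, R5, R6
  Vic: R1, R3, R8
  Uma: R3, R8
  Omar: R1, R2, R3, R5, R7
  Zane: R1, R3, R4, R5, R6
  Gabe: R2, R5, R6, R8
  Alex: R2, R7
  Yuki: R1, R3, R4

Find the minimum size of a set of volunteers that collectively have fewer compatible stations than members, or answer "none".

none

A matching saturating every volunteer exists, for instance Finn→R5, Vic→R1, Uma→R3, Omar→R2, Zane→R6, Gabe→R8, Alex→R7, Yuki→R4.
By Hall's marriage theorem, this means |N(S)| ≥ |S| for every subset S, so no violating subset exists.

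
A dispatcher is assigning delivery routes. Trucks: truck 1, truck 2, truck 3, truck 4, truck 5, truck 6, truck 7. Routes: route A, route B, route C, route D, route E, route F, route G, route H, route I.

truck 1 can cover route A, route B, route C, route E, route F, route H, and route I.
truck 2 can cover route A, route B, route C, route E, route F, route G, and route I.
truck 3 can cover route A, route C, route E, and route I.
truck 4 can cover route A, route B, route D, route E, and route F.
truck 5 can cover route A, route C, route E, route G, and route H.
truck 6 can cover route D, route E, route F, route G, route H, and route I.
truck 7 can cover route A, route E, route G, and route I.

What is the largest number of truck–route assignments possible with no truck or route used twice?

A valid assignment of size 7: truck 1→route I, truck 2→route C, truck 3→route A, truck 4→route D, truck 5→route H, truck 6→route G, truck 7→route E.
This saturates every truck, so 7 is the maximum.

7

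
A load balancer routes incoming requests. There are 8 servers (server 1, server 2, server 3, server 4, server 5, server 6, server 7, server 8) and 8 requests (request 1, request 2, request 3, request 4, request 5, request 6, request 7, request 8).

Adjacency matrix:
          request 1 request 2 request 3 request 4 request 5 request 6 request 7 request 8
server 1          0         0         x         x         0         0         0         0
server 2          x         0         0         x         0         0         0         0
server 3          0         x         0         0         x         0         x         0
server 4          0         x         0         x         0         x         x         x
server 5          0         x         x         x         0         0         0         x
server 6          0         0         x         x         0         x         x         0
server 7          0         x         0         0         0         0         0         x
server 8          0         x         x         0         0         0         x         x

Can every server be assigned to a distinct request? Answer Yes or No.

For example, pair server 1–request 3, server 2–request 1, server 3–request 5, server 4–request 4, server 5–request 2, server 6–request 6, server 7–request 8, server 8–request 7.
All 8 servers are covered.

Yes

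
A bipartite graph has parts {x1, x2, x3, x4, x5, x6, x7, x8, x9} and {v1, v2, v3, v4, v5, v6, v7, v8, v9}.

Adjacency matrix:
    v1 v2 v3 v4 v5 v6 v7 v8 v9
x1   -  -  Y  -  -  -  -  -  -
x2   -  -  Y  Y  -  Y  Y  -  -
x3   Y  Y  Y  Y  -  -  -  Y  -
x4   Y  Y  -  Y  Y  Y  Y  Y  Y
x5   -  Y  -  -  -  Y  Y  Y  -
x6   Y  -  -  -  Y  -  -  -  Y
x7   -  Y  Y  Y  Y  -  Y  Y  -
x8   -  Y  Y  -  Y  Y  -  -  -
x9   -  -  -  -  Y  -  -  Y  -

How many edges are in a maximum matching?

9

A valid assignment of size 9: x1-v3, x2-v4, x3-v1, x4-v2, x5-v7, x6-v9, x7-v5, x8-v6, x9-v8.
All 9 left vertices are matched, so no larger matching exists.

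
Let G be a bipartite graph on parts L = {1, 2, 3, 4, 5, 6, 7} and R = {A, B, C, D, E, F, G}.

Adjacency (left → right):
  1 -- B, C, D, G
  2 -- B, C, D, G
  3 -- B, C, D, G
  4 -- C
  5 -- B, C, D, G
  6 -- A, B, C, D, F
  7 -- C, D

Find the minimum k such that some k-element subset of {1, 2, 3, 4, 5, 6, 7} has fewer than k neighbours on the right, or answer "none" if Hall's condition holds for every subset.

5

Take S = {1, 2, 3, 4, 5}. Its neighbourhood is {B, C, D, G}, so |N(S)| = 4 < |S| = 5.
Every subset of size less than 5 has at least as many neighbours as members, so 5 is the minimum.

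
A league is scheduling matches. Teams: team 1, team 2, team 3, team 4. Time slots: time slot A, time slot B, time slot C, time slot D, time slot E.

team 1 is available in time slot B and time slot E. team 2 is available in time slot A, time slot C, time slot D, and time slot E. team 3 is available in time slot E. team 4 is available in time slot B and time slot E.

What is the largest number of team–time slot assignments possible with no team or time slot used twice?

For example, pair team 1-time slot B, team 2-time slot D, team 3-time slot E.
The set {team 1, team 3, team 4} has only 2 neighbours ({time slot B, time slot E}), so by Hall's theorem at most 3 of the 4 teams can be matched.

3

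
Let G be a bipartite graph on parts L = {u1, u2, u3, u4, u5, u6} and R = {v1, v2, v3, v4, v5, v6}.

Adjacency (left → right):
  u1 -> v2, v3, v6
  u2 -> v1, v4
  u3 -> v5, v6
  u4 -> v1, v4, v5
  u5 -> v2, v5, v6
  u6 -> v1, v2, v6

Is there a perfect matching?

A valid assignment of size 6: u1-v3, u2-v4, u3-v5, u4-v1, u5-v6, u6-v2.
Every left vertex is matched, so this is a perfect matching.

Yes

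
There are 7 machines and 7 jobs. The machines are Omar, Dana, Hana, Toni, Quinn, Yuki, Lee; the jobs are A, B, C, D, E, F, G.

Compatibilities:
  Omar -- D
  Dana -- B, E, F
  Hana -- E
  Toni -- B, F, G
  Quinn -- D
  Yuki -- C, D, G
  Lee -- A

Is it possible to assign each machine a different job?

The set {Omar, Quinn} has only 1 neighbour ({D}), so by Hall's theorem at most 6 of the 7 machines can be matched.
Hence no matching covers every machine.

No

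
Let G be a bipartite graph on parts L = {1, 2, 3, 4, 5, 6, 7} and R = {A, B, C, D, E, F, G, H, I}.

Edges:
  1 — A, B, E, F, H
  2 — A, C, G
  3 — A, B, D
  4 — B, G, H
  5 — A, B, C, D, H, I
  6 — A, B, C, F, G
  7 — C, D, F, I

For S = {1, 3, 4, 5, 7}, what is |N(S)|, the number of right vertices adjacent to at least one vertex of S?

The union of neighbours of {1, 3, 4, 5, 7} is {A, B, C, D, E, F, G, H, I}, which has 9 elements.
Since |N(S)| = 9 ≥ |S| = 5, Hall's condition holds for this subset.

9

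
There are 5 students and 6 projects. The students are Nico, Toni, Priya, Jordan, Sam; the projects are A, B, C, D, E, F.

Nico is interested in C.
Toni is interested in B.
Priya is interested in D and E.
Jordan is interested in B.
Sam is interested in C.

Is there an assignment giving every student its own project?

The set {Nico, Toni, Jordan, Sam} has only 2 neighbours ({B, C}), so by Hall's theorem at most 3 of the 5 students can be matched.
Hence no matching covers every student.

No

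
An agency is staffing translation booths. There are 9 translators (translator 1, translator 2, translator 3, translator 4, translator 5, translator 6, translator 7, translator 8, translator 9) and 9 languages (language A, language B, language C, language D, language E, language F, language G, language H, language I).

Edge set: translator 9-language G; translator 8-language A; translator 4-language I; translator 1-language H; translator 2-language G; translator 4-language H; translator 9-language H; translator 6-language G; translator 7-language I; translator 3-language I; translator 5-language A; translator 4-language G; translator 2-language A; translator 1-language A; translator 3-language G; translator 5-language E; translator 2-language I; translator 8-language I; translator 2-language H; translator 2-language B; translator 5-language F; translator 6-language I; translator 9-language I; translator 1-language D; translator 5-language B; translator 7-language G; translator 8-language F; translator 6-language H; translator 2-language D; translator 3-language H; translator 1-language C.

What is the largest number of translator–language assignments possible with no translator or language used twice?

7

For example, pair translator 1-language A, translator 2-language D, translator 3-language I, translator 4-language G, translator 5-language B, translator 6-language H, translator 8-language F.
The set {translator 3, translator 4, translator 6, translator 7, translator 9} has only 3 neighbours ({language G, language H, language I}), so by Hall's theorem at most 7 of the 9 translators can be matched.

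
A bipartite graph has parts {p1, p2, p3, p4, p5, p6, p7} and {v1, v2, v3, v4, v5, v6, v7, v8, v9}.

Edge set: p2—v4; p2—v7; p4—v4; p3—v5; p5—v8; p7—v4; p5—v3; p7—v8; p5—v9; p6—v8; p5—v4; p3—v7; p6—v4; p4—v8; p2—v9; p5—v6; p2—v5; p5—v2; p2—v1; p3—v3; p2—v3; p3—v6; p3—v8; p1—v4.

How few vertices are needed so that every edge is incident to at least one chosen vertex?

5

{p2, p3, p5, v4, v8} is a vertex cover of size 5: every edge has an endpoint in this set.
No smaller cover exists because p1–v4, p2–v1, p3–v6, p4–v8, p5–v3 is a matching of size 5, and a cover must include an endpoint of each of these disjoint edges (König's theorem).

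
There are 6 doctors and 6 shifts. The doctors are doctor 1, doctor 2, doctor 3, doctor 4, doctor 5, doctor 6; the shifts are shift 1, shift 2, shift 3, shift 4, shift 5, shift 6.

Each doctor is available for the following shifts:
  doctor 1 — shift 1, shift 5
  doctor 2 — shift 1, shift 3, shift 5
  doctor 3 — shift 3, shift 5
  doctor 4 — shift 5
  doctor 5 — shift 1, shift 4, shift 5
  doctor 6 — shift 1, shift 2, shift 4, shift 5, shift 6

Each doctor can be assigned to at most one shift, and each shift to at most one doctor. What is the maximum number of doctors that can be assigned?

For example, pair doctor 1-shift 1, doctor 2-shift 3, doctor 3-shift 5, doctor 5-shift 4, doctor 6-shift 6.
The set {doctor 1, doctor 2, doctor 3, doctor 4} has only 3 neighbours ({shift 1, shift 3, shift 5}), so by Hall's theorem at most 5 of the 6 doctors can be matched.

5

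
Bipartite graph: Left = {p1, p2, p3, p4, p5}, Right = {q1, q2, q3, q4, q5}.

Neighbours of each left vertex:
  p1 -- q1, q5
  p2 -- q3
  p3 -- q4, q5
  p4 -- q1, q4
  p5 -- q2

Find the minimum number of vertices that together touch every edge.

5

The 5 edges p1–q1, p2–q3, p3–q5, p4–q4, p5–q2 form a matching, so any vertex cover needs at least 5 vertices (one per matched edge).
Conversely {p1, p2, p3, p4, p5} meets every edge and has exactly 5 vertices, so 5 is optimal.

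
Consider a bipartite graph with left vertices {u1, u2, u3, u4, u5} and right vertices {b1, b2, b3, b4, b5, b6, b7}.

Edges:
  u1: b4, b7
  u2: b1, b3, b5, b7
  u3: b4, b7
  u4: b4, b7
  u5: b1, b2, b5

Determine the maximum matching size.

4

A valid assignment of size 4: u1-b4, u2-b3, u3-b7, u5-b5.
The set {u1, u3, u4} has only 2 neighbours ({b4, b7}), so by Hall's theorem at most 4 of the 5 left vertices can be matched.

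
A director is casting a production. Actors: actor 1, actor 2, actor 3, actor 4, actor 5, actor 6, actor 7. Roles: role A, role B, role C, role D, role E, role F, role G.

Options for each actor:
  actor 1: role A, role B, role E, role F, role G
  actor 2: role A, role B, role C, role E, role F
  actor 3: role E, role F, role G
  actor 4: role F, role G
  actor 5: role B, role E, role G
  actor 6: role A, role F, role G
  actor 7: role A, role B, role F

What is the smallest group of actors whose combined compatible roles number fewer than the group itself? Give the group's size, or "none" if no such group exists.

Take S = {actor 1, actor 3, actor 4, actor 5, actor 6, actor 7}. Its neighbourhood is {role A, role B, role E, role F, role G}, so |N(S)| = 5 < |S| = 6.
Every subset of size less than 6 has at least as many neighbours as members, so 6 is the minimum.

6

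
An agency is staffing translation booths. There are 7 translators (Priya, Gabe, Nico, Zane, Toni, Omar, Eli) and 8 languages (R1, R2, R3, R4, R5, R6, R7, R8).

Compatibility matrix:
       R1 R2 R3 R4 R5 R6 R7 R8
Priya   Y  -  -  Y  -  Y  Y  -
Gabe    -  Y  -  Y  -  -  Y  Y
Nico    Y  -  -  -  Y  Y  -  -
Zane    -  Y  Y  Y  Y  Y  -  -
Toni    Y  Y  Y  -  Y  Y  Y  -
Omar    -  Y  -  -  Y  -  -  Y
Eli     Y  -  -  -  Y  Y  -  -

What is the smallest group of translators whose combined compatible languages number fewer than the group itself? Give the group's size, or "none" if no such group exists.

none

A matching saturating every translator exists, for instance Priya→R4, Gabe→R7, Nico→R6, Zane→R2, Toni→R3, Omar→R8, Eli→R5.
By Hall's marriage theorem, this means |N(S)| ≥ |S| for every subset S, so no violating subset exists.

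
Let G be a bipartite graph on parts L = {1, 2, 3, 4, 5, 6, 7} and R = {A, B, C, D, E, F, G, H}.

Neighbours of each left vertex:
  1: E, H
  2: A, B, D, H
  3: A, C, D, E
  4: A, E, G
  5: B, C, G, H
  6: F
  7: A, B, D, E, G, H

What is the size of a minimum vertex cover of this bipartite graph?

A maximum matching has 7 edges (e.g. 1–H, 2–D, 3–C, 4–E, 5–B, 6–F, 7–G).
By König's theorem the minimum vertex cover has the same size. One such cover is {1, 2, 3, 4, 5, 6, 7}.

7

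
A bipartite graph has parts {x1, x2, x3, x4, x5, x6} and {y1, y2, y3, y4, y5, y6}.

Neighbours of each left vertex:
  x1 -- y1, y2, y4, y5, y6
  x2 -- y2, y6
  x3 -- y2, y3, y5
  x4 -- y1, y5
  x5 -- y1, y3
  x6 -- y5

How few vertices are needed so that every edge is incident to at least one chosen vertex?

{x1, x2, x3, x4, x5, x6} is a vertex cover of size 6: every edge has an endpoint in this set.
No smaller cover exists because x1–y4, x2–y6, x3–y2, x4–y1, x5–y3, x6–y5 is a matching of size 6, and a cover must include an endpoint of each of these disjoint edges (König's theorem).

6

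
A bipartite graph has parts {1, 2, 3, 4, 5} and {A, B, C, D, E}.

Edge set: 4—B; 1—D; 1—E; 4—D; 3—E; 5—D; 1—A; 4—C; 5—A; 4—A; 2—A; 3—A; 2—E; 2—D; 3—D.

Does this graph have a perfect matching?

No

The set {1, 2, 3, 5} has only 3 neighbours ({A, D, E}), so by Hall's theorem at most 4 of the 5 left vertices can be matched.
Hence no matching covers every left vertex.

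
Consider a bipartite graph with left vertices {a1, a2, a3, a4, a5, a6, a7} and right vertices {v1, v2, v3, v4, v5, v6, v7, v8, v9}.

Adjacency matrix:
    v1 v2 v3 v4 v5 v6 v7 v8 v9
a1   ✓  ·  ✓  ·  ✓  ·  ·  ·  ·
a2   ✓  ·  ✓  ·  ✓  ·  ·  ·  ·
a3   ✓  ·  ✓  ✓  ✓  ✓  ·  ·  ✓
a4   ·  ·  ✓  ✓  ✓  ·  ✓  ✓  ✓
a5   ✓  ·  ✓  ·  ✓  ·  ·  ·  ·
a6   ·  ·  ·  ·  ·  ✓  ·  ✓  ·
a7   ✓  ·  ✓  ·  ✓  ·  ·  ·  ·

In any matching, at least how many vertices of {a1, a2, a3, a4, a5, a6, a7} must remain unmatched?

1

One maximum matching: a1-v3, a2-v5, a3-v4, a4-v8, a5-v1, a6-v6.
The set {a1, a2, a5, a7} has only 3 neighbours ({v1, v3, v5}), so by Hall's theorem at most 6 of the 7 left vertices can be matched.
That matches 6 of the 7, leaving 1 unmatched; no matching can do better.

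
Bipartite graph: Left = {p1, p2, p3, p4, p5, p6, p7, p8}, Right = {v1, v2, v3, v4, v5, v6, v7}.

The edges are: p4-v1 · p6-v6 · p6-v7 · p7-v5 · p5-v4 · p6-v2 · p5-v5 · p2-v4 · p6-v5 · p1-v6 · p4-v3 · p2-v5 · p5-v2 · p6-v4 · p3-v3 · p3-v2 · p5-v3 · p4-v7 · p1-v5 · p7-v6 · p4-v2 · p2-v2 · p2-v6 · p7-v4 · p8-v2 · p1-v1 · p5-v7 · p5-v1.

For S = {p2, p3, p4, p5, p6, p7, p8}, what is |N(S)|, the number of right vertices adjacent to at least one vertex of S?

7

The union of neighbours of {p2, p3, p4, p5, p6, p7, p8} is {v1, v2, v3, v4, v5, v6, v7}, which has 7 elements.
Since |N(S)| = 7 ≥ |S| = 7, Hall's condition holds for this subset.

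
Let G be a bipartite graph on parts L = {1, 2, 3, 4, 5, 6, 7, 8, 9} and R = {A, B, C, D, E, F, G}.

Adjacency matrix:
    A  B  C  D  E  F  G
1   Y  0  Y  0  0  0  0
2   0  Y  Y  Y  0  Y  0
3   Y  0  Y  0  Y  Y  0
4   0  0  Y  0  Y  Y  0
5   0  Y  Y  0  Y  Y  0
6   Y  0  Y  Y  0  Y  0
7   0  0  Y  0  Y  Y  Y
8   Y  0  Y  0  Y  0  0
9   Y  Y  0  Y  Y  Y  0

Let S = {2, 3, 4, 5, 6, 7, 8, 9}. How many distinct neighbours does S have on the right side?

The union of neighbours of {2, 3, 4, 5, 6, 7, 8, 9} is {A, B, C, D, E, F, G}, which has 7 elements.
Since |N(S)| = 7 < |S| = 8, Hall's condition fails for this subset.

7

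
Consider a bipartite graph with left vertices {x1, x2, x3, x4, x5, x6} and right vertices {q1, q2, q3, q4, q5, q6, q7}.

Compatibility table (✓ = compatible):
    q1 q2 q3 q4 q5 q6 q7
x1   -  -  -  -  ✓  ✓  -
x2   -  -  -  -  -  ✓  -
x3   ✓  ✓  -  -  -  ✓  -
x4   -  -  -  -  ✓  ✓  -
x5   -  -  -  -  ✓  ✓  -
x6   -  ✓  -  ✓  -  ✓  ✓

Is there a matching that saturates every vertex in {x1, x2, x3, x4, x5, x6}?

No

The set {x1, x2, x4, x5} has only 2 neighbours ({q5, q6}), so by Hall's theorem at most 4 of the 6 left vertices can be matched.
Hence no matching covers every left vertex.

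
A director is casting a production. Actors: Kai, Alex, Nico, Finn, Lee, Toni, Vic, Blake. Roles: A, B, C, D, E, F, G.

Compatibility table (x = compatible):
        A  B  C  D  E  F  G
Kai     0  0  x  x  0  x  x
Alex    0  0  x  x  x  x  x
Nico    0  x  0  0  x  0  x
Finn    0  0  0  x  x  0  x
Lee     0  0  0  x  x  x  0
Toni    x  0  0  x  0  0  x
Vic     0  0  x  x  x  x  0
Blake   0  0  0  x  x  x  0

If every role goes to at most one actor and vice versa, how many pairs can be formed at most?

7

For example, pair Kai→C, Alex→G, Nico→B, Finn→D, Lee→F, Toni→A, Vic→E.
The set {Kai, Alex, Finn, Lee, Vic, Blake} has only 5 neighbours ({C, D, E, F, G}), so by Hall's theorem at most 7 of the 8 actors can be matched.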